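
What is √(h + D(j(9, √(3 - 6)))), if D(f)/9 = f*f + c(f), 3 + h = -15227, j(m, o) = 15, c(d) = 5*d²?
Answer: 2*I*√770 ≈ 55.498*I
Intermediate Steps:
h = -15230 (h = -3 - 15227 = -15230)
D(f) = 54*f² (D(f) = 9*(f*f + 5*f²) = 9*(f² + 5*f²) = 9*(6*f²) = 54*f²)
√(h + D(j(9, √(3 - 6)))) = √(-15230 + 54*15²) = √(-15230 + 54*225) = √(-15230 + 12150) = √(-3080) = 2*I*√770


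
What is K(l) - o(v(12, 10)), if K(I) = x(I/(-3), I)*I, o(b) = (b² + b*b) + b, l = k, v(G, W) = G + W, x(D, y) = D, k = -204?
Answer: -14862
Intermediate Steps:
l = -204
o(b) = b + 2*b² (o(b) = (b² + b²) + b = 2*b² + b = b + 2*b²)
K(I) = -I²/3 (K(I) = (I/(-3))*I = (I*(-⅓))*I = (-I/3)*I = -I²/3)
K(l) - o(v(12, 10)) = -⅓*(-204)² - (12 + 10)*(1 + 2*(12 + 10)) = -⅓*41616 - 22*(1 + 2*22) = -13872 - 22*(1 + 44) = -13872 - 22*45 = -13872 - 1*990 = -13872 - 990 = -14862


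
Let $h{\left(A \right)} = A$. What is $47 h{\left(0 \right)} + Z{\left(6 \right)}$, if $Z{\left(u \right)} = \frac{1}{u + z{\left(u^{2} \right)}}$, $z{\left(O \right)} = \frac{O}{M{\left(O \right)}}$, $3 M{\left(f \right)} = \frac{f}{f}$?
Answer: $\frac{1}{114} \approx 0.0087719$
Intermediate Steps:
$M{\left(f \right)} = \frac{1}{3}$ ($M{\left(f \right)} = \frac{f \frac{1}{f}}{3} = \frac{1}{3} \cdot 1 = \frac{1}{3}$)
$z{\left(O \right)} = 3 O$ ($z{\left(O \right)} = O \frac{1}{\frac{1}{3}} = O 3 = 3 O$)
$Z{\left(u \right)} = \frac{1}{u + 3 u^{2}}$
$47 h{\left(0 \right)} + Z{\left(6 \right)} = 47 \cdot 0 + \frac{1}{6 \left(1 + 3 \cdot 6\right)} = 0 + \frac{1}{6 \left(1 + 18\right)} = 0 + \frac{1}{6 \cdot 19} = 0 + \frac{1}{6} \cdot \frac{1}{19} = 0 + \frac{1}{114} = \frac{1}{114}$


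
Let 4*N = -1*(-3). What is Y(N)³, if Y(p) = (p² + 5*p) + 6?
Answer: 4492125/4096 ≈ 1096.7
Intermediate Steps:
N = ¾ (N = (-1*(-3))/4 = (¼)*3 = ¾ ≈ 0.75000)
Y(p) = 6 + p² + 5*p
Y(N)³ = (6 + (¾)² + 5*(¾))³ = (6 + 9/16 + 15/4)³ = (165/16)³ = 4492125/4096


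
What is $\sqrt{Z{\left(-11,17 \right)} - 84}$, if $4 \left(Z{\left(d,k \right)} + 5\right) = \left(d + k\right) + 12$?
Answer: $\frac{13 i \sqrt{2}}{2} \approx 9.1924 i$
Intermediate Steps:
$Z{\left(d,k \right)} = -2 + \frac{d}{4} + \frac{k}{4}$ ($Z{\left(d,k \right)} = -5 + \frac{\left(d + k\right) + 12}{4} = -5 + \frac{12 + d + k}{4} = -5 + \left(3 + \frac{d}{4} + \frac{k}{4}\right) = -2 + \frac{d}{4} + \frac{k}{4}$)
$\sqrt{Z{\left(-11,17 \right)} - 84} = \sqrt{\left(-2 + \frac{1}{4} \left(-11\right) + \frac{1}{4} \cdot 17\right) - 84} = \sqrt{\left(-2 - \frac{11}{4} + \frac{17}{4}\right) - 84} = \sqrt{- \frac{1}{2} - 84} = \sqrt{- \frac{169}{2}} = \frac{13 i \sqrt{2}}{2}$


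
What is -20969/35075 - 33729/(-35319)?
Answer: 2417708/6769475 ≈ 0.35715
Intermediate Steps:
-20969/35075 - 33729/(-35319) = -20969*1/35075 - 33729*(-1/35319) = -20969/35075 + 11243/11773 = 2417708/6769475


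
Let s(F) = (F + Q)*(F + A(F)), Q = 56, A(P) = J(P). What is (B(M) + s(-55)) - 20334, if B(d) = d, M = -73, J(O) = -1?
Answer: -20463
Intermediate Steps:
A(P) = -1
s(F) = (-1 + F)*(56 + F) (s(F) = (F + 56)*(F - 1) = (56 + F)*(-1 + F) = (-1 + F)*(56 + F))
(B(M) + s(-55)) - 20334 = (-73 + (-56 + (-55)**2 + 55*(-55))) - 20334 = (-73 + (-56 + 3025 - 3025)) - 20334 = (-73 - 56) - 20334 = -129 - 20334 = -20463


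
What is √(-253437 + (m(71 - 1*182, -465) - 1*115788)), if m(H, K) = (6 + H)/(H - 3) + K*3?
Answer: 5*I*√21406958/38 ≈ 608.79*I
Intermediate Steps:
m(H, K) = 3*K + (6 + H)/(-3 + H) (m(H, K) = (6 + H)/(-3 + H) + 3*K = 3*K + (6 + H)/(-3 + H))
√(-253437 + (m(71 - 1*182, -465) - 1*115788)) = √(-253437 + ((6 + (71 - 1*182) - 9*(-465) + 3*(71 - 1*182)*(-465))/(-3 + (71 - 1*182)) - 1*115788)) = √(-253437 + ((6 + (71 - 182) + 4185 + 3*(71 - 182)*(-465))/(-3 + (71 - 182)) - 115788)) = √(-253437 + ((6 - 111 + 4185 + 3*(-111)*(-465))/(-3 - 111) - 115788)) = √(-253437 + ((6 - 111 + 4185 + 154845)/(-114) - 115788)) = √(-253437 + (-1/114*158925 - 115788)) = √(-253437 + (-52975/38 - 115788)) = √(-253437 - 4452919/38) = √(-14083525/38) = 5*I*√21406958/38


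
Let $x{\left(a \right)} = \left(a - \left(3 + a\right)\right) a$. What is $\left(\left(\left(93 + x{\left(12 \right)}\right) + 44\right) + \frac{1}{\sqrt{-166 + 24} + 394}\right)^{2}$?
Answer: $\frac{- 1582193483 i + 8038590 \sqrt{142}}{2 \left(- 77547 i + 394 \sqrt{142}\right)} \approx 10202.0 - 0.015492 i$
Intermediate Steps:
$x{\left(a \right)} = - 3 a$
$\left(\left(\left(93 + x{\left(12 \right)}\right) + 44\right) + \frac{1}{\sqrt{-166 + 24} + 394}\right)^{2} = \left(\left(\left(93 - 36\right) + 44\right) + \frac{1}{\sqrt{-166 + 24} + 394}\right)^{2} = \left(\left(\left(93 - 36\right) + 44\right) + \frac{1}{\sqrt{-142} + 394}\right)^{2} = \left(\left(57 + 44\right) + \frac{1}{i \sqrt{142} + 394}\right)^{2} = \left(101 + \frac{1}{394 + i \sqrt{142}}\right)^{2}$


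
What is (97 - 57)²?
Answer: 1600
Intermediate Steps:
(97 - 57)² = 40² = 1600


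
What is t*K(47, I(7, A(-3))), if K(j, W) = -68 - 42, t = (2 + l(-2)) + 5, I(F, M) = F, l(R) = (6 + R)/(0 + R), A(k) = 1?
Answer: -550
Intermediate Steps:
l(R) = (6 + R)/R
t = 5 (t = (2 + (6 - 2)/(-2)) + 5 = (2 - ½*4) + 5 = (2 - 2) + 5 = 0 + 5 = 5)
K(j, W) = -110
t*K(47, I(7, A(-3))) = 5*(-110) = -550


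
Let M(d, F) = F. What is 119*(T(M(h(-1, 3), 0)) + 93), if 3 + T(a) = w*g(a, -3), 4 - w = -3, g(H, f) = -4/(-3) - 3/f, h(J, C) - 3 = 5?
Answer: 37961/3 ≈ 12654.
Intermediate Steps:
h(J, C) = 8 (h(J, C) = 3 + 5 = 8)
g(H, f) = 4/3 - 3/f (g(H, f) = -4*(-⅓) - 3/f = 4/3 - 3/f)
w = 7 (w = 4 - 1*(-3) = 4 + 3 = 7)
T(a) = 40/3 (T(a) = -3 + 7*(4/3 - 3/(-3)) = -3 + 7*(4/3 - 3*(-⅓)) = -3 + 7*(4/3 + 1) = -3 + 7*(7/3) = -3 + 49/3 = 40/3)
119*(T(M(h(-1, 3), 0)) + 93) = 119*(40/3 + 93) = 119*(319/3) = 37961/3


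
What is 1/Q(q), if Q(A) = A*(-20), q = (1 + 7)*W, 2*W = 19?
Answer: -1/1520 ≈ -0.00065789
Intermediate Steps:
W = 19/2 (W = (½)*19 = 19/2 ≈ 9.5000)
q = 76 (q = (1 + 7)*(19/2) = 8*(19/2) = 76)
Q(A) = -20*A
1/Q(q) = 1/(-20*76) = 1/(-1520) = -1/1520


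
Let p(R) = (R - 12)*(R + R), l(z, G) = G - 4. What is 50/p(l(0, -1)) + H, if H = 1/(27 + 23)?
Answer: 267/850 ≈ 0.31412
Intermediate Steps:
l(z, G) = -4 + G
p(R) = 2*R*(-12 + R) (p(R) = (-12 + R)*(2*R) = 2*R*(-12 + R))
H = 1/50 ≈ 0.020000
50/p(l(0, -1)) + H = 50/(2*(-4 - 1)*(-12 + (-4 - 1))) + 1/50 = 50/(2*(-5)*(-12 - 5)) + 1/50 = 50/(2*(-5)*(-17)) + 1/50 = 50/170 + 1/50 = (1/170)*50 + 1/50 = 5/17 + 1/50 = 267/850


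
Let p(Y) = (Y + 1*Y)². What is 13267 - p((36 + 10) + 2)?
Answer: 4051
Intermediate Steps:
p(Y) = 4*Y² (p(Y) = (Y + Y)² = (2*Y)² = 4*Y²)
13267 - p((36 + 10) + 2) = 13267 - 4*((36 + 10) + 2)² = 13267 - 4*(46 + 2)² = 13267 - 4*48² = 13267 - 4*2304 = 13267 - 1*9216 = 13267 - 9216 = 4051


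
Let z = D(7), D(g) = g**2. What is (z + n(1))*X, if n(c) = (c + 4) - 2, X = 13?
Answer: 676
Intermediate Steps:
n(c) = 2 + c (n(c) = (4 + c) - 2 = 2 + c)
z = 49 (z = 7**2 = 49)
(z + n(1))*X = (49 + (2 + 1))*13 = (49 + 3)*13 = 52*13 = 676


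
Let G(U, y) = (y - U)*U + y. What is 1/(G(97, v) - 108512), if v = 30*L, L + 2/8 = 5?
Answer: -1/103956 ≈ -9.6195e-6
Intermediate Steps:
L = 19/4 (L = -1/4 + 5 = 19/4 ≈ 4.7500)
v = 285/2 (v = 30*(19/4) = 285/2 ≈ 142.50)
G(U, y) = y + U*(y - U) (G(U, y) = U*(y - U) + y = y + U*(y - U))
1/(G(97, v) - 108512) = 1/((285/2 - 1*97**2 + 97*(285/2)) - 108512) = 1/((285/2 - 1*9409 + 27645/2) - 108512) = 1/((285/2 - 9409 + 27645/2) - 108512) = 1/(4556 - 108512) = 1/(-103956) = -1/103956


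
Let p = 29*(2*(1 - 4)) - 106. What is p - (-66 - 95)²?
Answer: -26201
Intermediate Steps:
p = -280 (p = 29*(2*(-3)) - 106 = 29*(-6) - 106 = -174 - 106 = -280)
p - (-66 - 95)² = -280 - (-66 - 95)² = -280 - 1*(-161)² = -280 - 1*25921 = -280 - 25921 = -26201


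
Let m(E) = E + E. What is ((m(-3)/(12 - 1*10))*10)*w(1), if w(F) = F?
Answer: -30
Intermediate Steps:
m(E) = 2*E
((m(-3)/(12 - 1*10))*10)*w(1) = (((2*(-3))/(12 - 1*10))*10)*1 = (-6/(12 - 10)*10)*1 = (-6/2*10)*1 = (-6*½*10)*1 = -3*10*1 = -30*1 = -30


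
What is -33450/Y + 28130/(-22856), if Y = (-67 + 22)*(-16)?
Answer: -3269945/68568 ≈ -47.689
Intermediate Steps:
Y = 720 (Y = -45*(-16) = 720)
-33450/Y + 28130/(-22856) = -33450/720 + 28130/(-22856) = -33450*1/720 + 28130*(-1/22856) = -1115/24 - 14065/11428 = -3269945/68568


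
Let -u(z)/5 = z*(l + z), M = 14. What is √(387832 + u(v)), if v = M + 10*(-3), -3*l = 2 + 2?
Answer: 2*√869502/3 ≈ 621.65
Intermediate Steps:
l = -4/3 (l = -(2 + 2)/3 = -⅓*4 = -4/3 ≈ -1.3333)
v = -16 (v = 14 + 10*(-3) = 14 - 30 = -16)
u(z) = -5*z*(-4/3 + z)
√(387832 + u(v)) = √(387832 + (5/3)*(-16)*(4 - 3*(-16))) = √(387832 + (5/3)*(-16)*(4 + 48)) = √(387832 + (5/3)*(-16)*52) = √(387832 - 4160/3) = √(1159336/3) = 2*√869502/3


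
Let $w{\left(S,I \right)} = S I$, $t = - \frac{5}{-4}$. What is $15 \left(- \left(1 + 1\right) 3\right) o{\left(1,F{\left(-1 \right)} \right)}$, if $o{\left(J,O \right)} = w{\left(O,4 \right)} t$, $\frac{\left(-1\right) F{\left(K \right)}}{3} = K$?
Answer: $-1350$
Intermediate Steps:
$t = \frac{5}{4}$ ($t = \left(-5\right) \left(- \frac{1}{4}\right) = \frac{5}{4} \approx 1.25$)
$F{\left(K \right)} = - 3 K$
$w{\left(S,I \right)} = I S$
$o{\left(J,O \right)} = 5 O$ ($o{\left(J,O \right)} = 4 O \frac{5}{4} = 5 O$)
$15 \left(- \left(1 + 1\right) 3\right) o{\left(1,F{\left(-1 \right)} \right)} = 15 \left(- \left(1 + 1\right) 3\right) 5 \left(\left(-3\right) \left(-1\right)\right) = 15 \left(- 2 \cdot 3\right) 5 \cdot 3 = 15 \left(\left(-1\right) 6\right) 15 = 15 \left(-6\right) 15 = \left(-90\right) 15 = -1350$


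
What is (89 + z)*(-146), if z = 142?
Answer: -33726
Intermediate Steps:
(89 + z)*(-146) = (89 + 142)*(-146) = 231*(-146) = -33726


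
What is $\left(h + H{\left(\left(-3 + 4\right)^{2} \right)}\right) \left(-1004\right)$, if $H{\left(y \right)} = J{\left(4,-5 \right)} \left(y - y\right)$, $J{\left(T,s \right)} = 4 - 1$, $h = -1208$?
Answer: $1212832$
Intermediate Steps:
$J{\left(T,s \right)} = 3$ ($J{\left(T,s \right)} = 4 - 1 = 3$)
$H{\left(y \right)} = 0$ ($H{\left(y \right)} = 3 \left(y - y\right) = 3 \cdot 0 = 0$)
$\left(h + H{\left(\left(-3 + 4\right)^{2} \right)}\right) \left(-1004\right) = \left(-1208 + 0\right) \left(-1004\right) = \left(-1208\right) \left(-1004\right) = 1212832$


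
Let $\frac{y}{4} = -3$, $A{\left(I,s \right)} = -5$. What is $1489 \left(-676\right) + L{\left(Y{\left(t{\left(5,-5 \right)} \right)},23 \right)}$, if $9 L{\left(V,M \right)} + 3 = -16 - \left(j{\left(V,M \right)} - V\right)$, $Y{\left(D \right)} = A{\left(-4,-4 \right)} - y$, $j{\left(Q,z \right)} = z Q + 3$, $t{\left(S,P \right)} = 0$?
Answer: $- \frac{9059252}{9} \approx -1.0066 \cdot 10^{6}$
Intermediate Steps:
$j{\left(Q,z \right)} = 3 + Q z$ ($j{\left(Q,z \right)} = Q z + 3 = 3 + Q z$)
$y = -12$ ($y = 4 \left(-3\right) = -12$)
$Y{\left(D \right)} = 7$ ($Y{\left(D \right)} = -5 - -12 = -5 + 12 = 7$)
$L{\left(V,M \right)} = - \frac{22}{9} + \frac{V}{9} - \frac{M V}{9}$ ($L{\left(V,M \right)} = - \frac{1}{3} + \frac{-16 - \left(\left(3 + V M\right) - V\right)}{9} = - \frac{1}{3} + \frac{-16 - \left(\left(3 + M V\right) - V\right)}{9} = - \frac{1}{3} + \frac{-16 - \left(3 - V + M V\right)}{9} = - \frac{1}{3} + \frac{-19 + V - M V}{9} = - \frac{1}{3} - \left(\frac{19}{9} - \frac{V}{9} + \frac{M V}{9}\right) = - \frac{22}{9} + \frac{V}{9} - \frac{M V}{9}$)
$1489 \left(-676\right) + L{\left(Y{\left(t{\left(5,-5 \right)} \right)},23 \right)} = 1489 \left(-676\right) - \left(\frac{5}{3} + \frac{161}{9}\right) = -1006564 - \frac{176}{9} = - \frac{9059252}{9}$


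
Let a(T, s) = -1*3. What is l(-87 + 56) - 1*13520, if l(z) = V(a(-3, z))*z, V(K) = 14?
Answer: -13954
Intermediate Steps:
a(T, s) = -3
l(z) = 14*z
l(-87 + 56) - 1*13520 = 14*(-87 + 56) - 1*13520 = 14*(-31) - 13520 = -434 - 13520 = -13954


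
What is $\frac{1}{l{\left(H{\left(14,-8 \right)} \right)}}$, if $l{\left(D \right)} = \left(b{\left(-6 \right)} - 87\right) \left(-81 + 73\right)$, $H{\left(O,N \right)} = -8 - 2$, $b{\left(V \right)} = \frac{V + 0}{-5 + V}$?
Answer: $\frac{11}{7608} \approx 0.0014458$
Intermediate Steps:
$b{\left(V \right)} = \frac{V}{-5 + V}$
$H{\left(O,N \right)} = -10$ ($H{\left(O,N \right)} = -8 - 2 = -10$)
$l{\left(D \right)} = \frac{7608}{11}$ ($l{\left(D \right)} = \left(- \frac{6}{-5 - 6} - 87\right) \left(-81 + 73\right) = \left(- \frac{6}{-11} - 87\right) \left(-8\right) = \left(\left(-6\right) \left(- \frac{1}{11}\right) - 87\right) \left(-8\right) = \left(\frac{6}{11} - 87\right) \left(-8\right) = \left(- \frac{951}{11}\right) \left(-8\right) = \frac{7608}{11}$)
$\frac{1}{l{\left(H{\left(14,-8 \right)} \right)}} = \frac{1}{\frac{7608}{11}} = \frac{11}{7608}$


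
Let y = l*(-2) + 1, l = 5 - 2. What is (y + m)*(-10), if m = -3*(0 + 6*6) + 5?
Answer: 1080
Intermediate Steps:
l = 3
m = -103 (m = -3*(0 + 36) + 5 = -3*36 + 5 = -108 + 5 = -103)
y = -5 (y = 3*(-2) + 1 = -6 + 1 = -5)
(y + m)*(-10) = (-5 - 103)*(-10) = -108*(-10) = 1080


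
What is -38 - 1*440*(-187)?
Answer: 82242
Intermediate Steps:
-38 - 1*440*(-187) = -38 - 440*(-187) = -38 + 82280 = 82242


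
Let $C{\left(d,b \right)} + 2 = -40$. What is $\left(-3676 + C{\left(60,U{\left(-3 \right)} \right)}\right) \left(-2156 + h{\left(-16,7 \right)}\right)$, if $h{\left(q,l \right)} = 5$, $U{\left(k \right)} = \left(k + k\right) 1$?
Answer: $7997418$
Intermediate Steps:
$U{\left(k \right)} = 2 k$ ($U{\left(k \right)} = 2 k 1 = 2 k$)
$C{\left(d,b \right)} = -42$ ($C{\left(d,b \right)} = -2 - 40 = -42$)
$\left(-3676 + C{\left(60,U{\left(-3 \right)} \right)}\right) \left(-2156 + h{\left(-16,7 \right)}\right) = \left(-3676 - 42\right) \left(-2156 + 5\right) = \left(-3718\right) \left(-2151\right) = 7997418$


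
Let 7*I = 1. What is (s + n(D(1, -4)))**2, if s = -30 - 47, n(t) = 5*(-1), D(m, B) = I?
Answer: 6724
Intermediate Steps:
I = 1/7 (I = (1/7)*1 = 1/7 ≈ 0.14286)
D(m, B) = 1/7
n(t) = -5
s = -77
(s + n(D(1, -4)))**2 = (-77 - 5)**2 = (-82)**2 = 6724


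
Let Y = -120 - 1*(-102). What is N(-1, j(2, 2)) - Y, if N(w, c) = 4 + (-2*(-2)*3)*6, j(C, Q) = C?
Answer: 94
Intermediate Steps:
N(w, c) = 76 (N(w, c) = 4 + (4*3)*6 = 4 + 12*6 = 4 + 72 = 76)
Y = -18 (Y = -120 + 102 = -18)
N(-1, j(2, 2)) - Y = 76 - 1*(-18) = 76 + 18 = 94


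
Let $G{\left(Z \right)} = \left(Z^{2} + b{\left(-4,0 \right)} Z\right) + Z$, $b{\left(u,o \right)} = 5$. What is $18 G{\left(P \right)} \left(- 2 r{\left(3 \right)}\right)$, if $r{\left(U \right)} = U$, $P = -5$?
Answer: $540$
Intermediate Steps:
$G{\left(Z \right)} = Z^{2} + 6 Z$ ($G{\left(Z \right)} = \left(Z^{2} + 5 Z\right) + Z = Z^{2} + 6 Z$)
$18 G{\left(P \right)} \left(- 2 r{\left(3 \right)}\right) = 18 \left(- 5 \left(6 - 5\right)\right) \left(\left(-2\right) 3\right) = 18 \left(\left(-5\right) 1\right) \left(-6\right) = 18 \left(-5\right) \left(-6\right) = \left(-90\right) \left(-6\right) = 540$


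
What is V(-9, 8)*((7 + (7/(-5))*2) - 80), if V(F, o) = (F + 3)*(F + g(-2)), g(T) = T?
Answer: -25014/5 ≈ -5002.8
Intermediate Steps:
V(F, o) = (-2 + F)*(3 + F) (V(F, o) = (F + 3)*(F - 2) = (3 + F)*(-2 + F) = (-2 + F)*(3 + F))
V(-9, 8)*((7 + (7/(-5))*2) - 80) = (-6 - 9 + (-9)²)*((7 + (7/(-5))*2) - 80) = (-6 - 9 + 81)*((7 + (7*(-⅕))*2) - 80) = 66*((7 - 7/5*2) - 80) = 66*((7 - 14/5) - 80) = 66*(21/5 - 80) = 66*(-379/5) = -25014/5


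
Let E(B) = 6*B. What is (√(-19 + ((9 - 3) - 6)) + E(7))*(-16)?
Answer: -672 - 16*I*√19 ≈ -672.0 - 69.742*I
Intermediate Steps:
(√(-19 + ((9 - 3) - 6)) + E(7))*(-16) = (√(-19 + ((9 - 3) - 6)) + 6*7)*(-16) = (√(-19 + (6 - 6)) + 42)*(-16) = (√(-19 + 0) + 42)*(-16) = (√(-19) + 42)*(-16) = (I*√19 + 42)*(-16) = (42 + I*√19)*(-16) = -672 - 16*I*√19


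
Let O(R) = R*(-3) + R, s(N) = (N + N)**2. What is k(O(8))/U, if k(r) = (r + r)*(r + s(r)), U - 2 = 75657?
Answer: -32256/75659 ≈ -0.42633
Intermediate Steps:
U = 75659 (U = 2 + 75657 = 75659)
s(N) = 4*N**2 (s(N) = (2*N)**2 = 4*N**2)
O(R) = -2*R (O(R) = -3*R + R = -2*R)
k(r) = 2*r*(r + 4*r**2) (k(r) = (r + r)*(r + 4*r**2) = (2*r)*(r + 4*r**2) = 2*r*(r + 4*r**2))
k(O(8))/U = ((-2*8)**2*(2 + 8*(-2*8)))/75659 = ((-16)**2*(2 + 8*(-16)))*(1/75659) = (256*(2 - 128))*(1/75659) = (256*(-126))*(1/75659) = -32256*1/75659 = -32256/75659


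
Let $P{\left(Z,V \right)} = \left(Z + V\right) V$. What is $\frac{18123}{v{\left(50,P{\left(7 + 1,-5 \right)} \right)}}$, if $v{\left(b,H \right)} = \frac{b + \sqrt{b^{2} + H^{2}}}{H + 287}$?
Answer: $- \frac{3286304}{3} + \frac{1643152 \sqrt{109}}{15} \approx 48233.0$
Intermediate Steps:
$P{\left(Z,V \right)} = V \left(V + Z\right)$ ($P{\left(Z,V \right)} = \left(V + Z\right) V = V \left(V + Z\right)$)
$v{\left(b,H \right)} = \frac{b + \sqrt{H^{2} + b^{2}}}{287 + H}$
$\frac{18123}{v{\left(50,P{\left(7 + 1,-5 \right)} \right)}} = \frac{18123}{\frac{1}{287 - 5 \left(-5 + \left(7 + 1\right)\right)} \left(50 + \sqrt{\left(- 5 \left(-5 + \left(7 + 1\right)\right)\right)^{2} + 50^{2}}\right)} = \frac{18123}{\frac{1}{287 - 5 \left(-5 + 8\right)} \left(50 + \sqrt{\left(- 5 \left(-5 + 8\right)\right)^{2} + 2500}\right)} = \frac{18123}{\frac{1}{287 - 15} \left(50 + \sqrt{\left(\left(-5\right) 3\right)^{2} + 2500}\right)} = \frac{18123}{\frac{1}{287 - 15} \left(50 + \sqrt{\left(-15\right)^{2} + 2500}\right)} = \frac{18123}{\frac{1}{272} \left(50 + \sqrt{225 + 2500}\right)} = \frac{18123}{\frac{1}{272} \left(50 + \sqrt{2725}\right)} = \frac{18123}{\frac{1}{272} \left(50 + 5 \sqrt{109}\right)} = \frac{18123}{\frac{25}{136} + \frac{5 \sqrt{109}}{272}}$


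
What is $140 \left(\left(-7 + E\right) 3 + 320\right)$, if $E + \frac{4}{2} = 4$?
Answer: $42700$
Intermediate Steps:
$E = 2$ ($E = -2 + 4 = 2$)
$140 \left(\left(-7 + E\right) 3 + 320\right) = 140 \left(\left(-7 + 2\right) 3 + 320\right) = 140 \left(\left(-5\right) 3 + 320\right) = 140 \left(-15 + 320\right) = 140 \cdot 305 = 42700$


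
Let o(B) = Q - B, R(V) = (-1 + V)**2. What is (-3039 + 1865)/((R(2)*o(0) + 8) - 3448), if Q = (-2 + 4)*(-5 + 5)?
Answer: 587/1720 ≈ 0.34128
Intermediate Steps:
Q = 0 (Q = 2*0 = 0)
o(B) = -B (o(B) = 0 - B = -B)
(-3039 + 1865)/((R(2)*o(0) + 8) - 3448) = (-3039 + 1865)/(((-1 + 2)**2*(-1*0) + 8) - 3448) = -1174/((1**2*0 + 8) - 3448) = -1174/((1*0 + 8) - 3448) = -1174/((0 + 8) - 3448) = -1174/(8 - 3448) = -1174/(-3440) = -1174*(-1/3440) = 587/1720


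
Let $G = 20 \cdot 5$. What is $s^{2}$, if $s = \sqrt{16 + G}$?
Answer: $116$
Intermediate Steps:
$G = 100$
$s = 2 \sqrt{29}$ ($s = \sqrt{16 + 100} = \sqrt{116} = 2 \sqrt{29} \approx 10.77$)
$s^{2} = \left(2 \sqrt{29}\right)^{2} = 116$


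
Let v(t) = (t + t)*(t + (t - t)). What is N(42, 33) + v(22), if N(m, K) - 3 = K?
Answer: 1004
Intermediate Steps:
N(m, K) = 3 + K
v(t) = 2*t**2 (v(t) = (2*t)*(t + 0) = (2*t)*t = 2*t**2)
N(42, 33) + v(22) = (3 + 33) + 2*22**2 = 36 + 2*484 = 36 + 968 = 1004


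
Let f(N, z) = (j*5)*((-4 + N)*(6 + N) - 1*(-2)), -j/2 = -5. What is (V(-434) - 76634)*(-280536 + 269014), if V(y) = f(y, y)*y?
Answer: 46872519545348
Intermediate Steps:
j = 10 (j = -2*(-5) = 10)
f(N, z) = 100 + 50*(-4 + N)*(6 + N) (f(N, z) = (10*5)*((-4 + N)*(6 + N) - 1*(-2)) = 50*((-4 + N)*(6 + N) + 2) = 50*(2 + (-4 + N)*(6 + N)) = 100 + 50*(-4 + N)*(6 + N))
V(y) = y*(-1100 + 50*y**2 + 100*y) (V(y) = (-1100 + 50*y**2 + 100*y)*y = y*(-1100 + 50*y**2 + 100*y))
(V(-434) - 76634)*(-280536 + 269014) = (50*(-434)*(-22 + (-434)**2 + 2*(-434)) - 76634)*(-280536 + 269014) = (50*(-434)*(-22 + 188356 - 868) - 76634)*(-11522) = (50*(-434)*187466 - 76634)*(-11522) = (-4068012200 - 76634)*(-11522) = -4068088834*(-11522) = 46872519545348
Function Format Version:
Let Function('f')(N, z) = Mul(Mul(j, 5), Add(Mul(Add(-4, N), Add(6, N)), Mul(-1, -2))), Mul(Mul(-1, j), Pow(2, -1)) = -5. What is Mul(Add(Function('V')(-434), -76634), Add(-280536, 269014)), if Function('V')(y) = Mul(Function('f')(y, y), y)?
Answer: 46872519545348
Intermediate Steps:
j = 10 (j = Mul(-2, -5) = 10)
Function('f')(N, z) = Add(100, Mul(50, Add(-4, N), Add(6, N))) (Function('f')(N, z) = Mul(Mul(10, 5), Add(Mul(Add(-4, N), Add(6, N)), Mul(-1, -2))) = Mul(50, Add(Mul(Add(-4, N), Add(6, N)), 2)) = Mul(50, Add(2, Mul(Add(-4, N), Add(6, N)))) = Add(100, Mul(50, Add(-4, N), Add(6, N))))
Function('V')(y) = Mul(y, Add(-1100, Mul(50, Pow(y, 2)), Mul(100, y))) (Function('V')(y) = Mul(Add(-1100, Mul(50, Pow(y, 2)), Mul(100, y)), y) = Mul(y, Add(-1100, Mul(50, Pow(y, 2)), Mul(100, y))))
Mul(Add(Function('V')(-434), -76634), Add(-280536, 269014)) = Mul(Add(Mul(50, -434, Add(-22, Pow(-434, 2), Mul(2, -434))), -76634), Add(-280536, 269014)) = Mul(Add(Mul(50, -434, Add(-22, 188356, -868)), -76634), -11522) = Mul(Add(Mul(50, -434, 187466), -76634), -11522) = Mul(Add(-4068012200, -76634), -11522) = Mul(-4068088834, -11522) = 46872519545348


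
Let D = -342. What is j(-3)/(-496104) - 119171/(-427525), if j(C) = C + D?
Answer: 2822319329/10099850600 ≈ 0.27944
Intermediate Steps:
j(C) = -342 + C (j(C) = C - 342 = -342 + C)
j(-3)/(-496104) - 119171/(-427525) = (-342 - 3)/(-496104) - 119171/(-427525) = -345*(-1/496104) - 119171*(-1/427525) = 115/165368 + 119171/427525 = 2822319329/10099850600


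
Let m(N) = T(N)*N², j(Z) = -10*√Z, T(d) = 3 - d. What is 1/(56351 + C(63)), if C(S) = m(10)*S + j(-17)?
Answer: 12251/150088701 + 10*I*√17/150088701 ≈ 8.1625e-5 + 2.7471e-7*I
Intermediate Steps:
m(N) = N²*(3 - N) (m(N) = (3 - N)*N² = N²*(3 - N))
C(S) = -700*S - 10*I*√17 (C(S) = (10²*(3 - 1*10))*S - 10*I*√17 = (100*(3 - 10))*S - 10*I*√17 = (100*(-7))*S - 10*I*√17 = -700*S - 10*I*√17)
1/(56351 + C(63)) = 1/(56351 + (-700*63 - 10*I*√17)) = 1/(56351 + (-44100 - 10*I*√17)) = 1/(12251 - 10*I*√17)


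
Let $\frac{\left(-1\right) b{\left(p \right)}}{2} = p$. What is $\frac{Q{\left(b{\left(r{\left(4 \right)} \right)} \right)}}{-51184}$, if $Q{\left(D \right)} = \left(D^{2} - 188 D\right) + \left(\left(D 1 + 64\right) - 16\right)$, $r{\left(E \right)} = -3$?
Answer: $\frac{519}{25592} \approx 0.02028$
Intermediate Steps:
$b{\left(p \right)} = - 2 p$
$Q{\left(D \right)} = 48 + D^{2} - 187 D$ ($Q{\left(D \right)} = \left(D^{2} - 188 D\right) + \left(\left(D + 64\right) - 16\right) = \left(D^{2} - 188 D\right) + \left(\left(64 + D\right) - 16\right) = \left(D^{2} - 188 D\right) + \left(48 + D\right) = 48 + D^{2} - 187 D$)
$\frac{Q{\left(b{\left(r{\left(4 \right)} \right)} \right)}}{-51184} = \frac{48 + \left(\left(-2\right) \left(-3\right)\right)^{2} - 187 \left(\left(-2\right) \left(-3\right)\right)}{-51184} = \left(48 + 6^{2} - 1122\right) \left(- \frac{1}{51184}\right) = \left(48 + 36 - 1122\right) \left(- \frac{1}{51184}\right) = \left(-1038\right) \left(- \frac{1}{51184}\right) = \frac{519}{25592}$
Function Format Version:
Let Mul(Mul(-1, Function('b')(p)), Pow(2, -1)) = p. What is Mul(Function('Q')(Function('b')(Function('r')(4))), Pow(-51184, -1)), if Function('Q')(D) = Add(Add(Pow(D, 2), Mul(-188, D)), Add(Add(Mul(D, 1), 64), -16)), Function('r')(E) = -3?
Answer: Rational(519, 25592) ≈ 0.020280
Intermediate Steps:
Function('b')(p) = Mul(-2, p)
Function('Q')(D) = Add(48, Pow(D, 2), Mul(-187, D)) (Function('Q')(D) = Add(Add(Pow(D, 2), Mul(-188, D)), Add(Add(D, 64), -16)) = Add(Add(Pow(D, 2), Mul(-188, D)), Add(Add(64, D), -16)) = Add(Add(Pow(D, 2), Mul(-188, D)), Add(48, D)) = Add(48, Pow(D, 2), Mul(-187, D)))
Mul(Function('Q')(Function('b')(Function('r')(4))), Pow(-51184, -1)) = Mul(Add(48, Pow(Mul(-2, -3), 2), Mul(-187, Mul(-2, -3))), Pow(-51184, -1)) = Mul(Add(48, Pow(6, 2), Mul(-187, 6)), Rational(-1, 51184)) = Mul(Add(48, 36, -1122), Rational(-1, 51184)) = Mul(-1038, Rational(-1, 51184)) = Rational(519, 25592)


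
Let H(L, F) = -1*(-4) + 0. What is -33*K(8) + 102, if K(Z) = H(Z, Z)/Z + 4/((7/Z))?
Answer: -915/14 ≈ -65.357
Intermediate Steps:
H(L, F) = 4 (H(L, F) = 4 + 0 = 4)
K(Z) = 4/Z + 4*Z/7 (K(Z) = 4/Z + 4/((7/Z)) = 4/Z + 4*(Z/7) = 4/Z + 4*Z/7)
-33*K(8) + 102 = -33*(4/8 + (4/7)*8) + 102 = -33*(4*(⅛) + 32/7) + 102 = -33*(½ + 32/7) + 102 = -33*71/14 + 102 = -2343/14 + 102 = -915/14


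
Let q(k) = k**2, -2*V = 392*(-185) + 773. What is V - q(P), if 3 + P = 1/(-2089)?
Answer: 313019664339/8727842 ≈ 35865.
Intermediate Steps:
P = -6268/2089 (P = -3 + 1/(-2089) = -3 - 1/2089 = -6268/2089 ≈ -3.0005)
V = 71747/2 (V = -(392*(-185) + 773)/2 = -(-72520 + 773)/2 = -1/2*(-71747) = 71747/2 ≈ 35874.)
V - q(P) = 71747/2 - (-6268/2089)**2 = 71747/2 - 1*39287824/4363921 = 71747/2 - 39287824/4363921 = 313019664339/8727842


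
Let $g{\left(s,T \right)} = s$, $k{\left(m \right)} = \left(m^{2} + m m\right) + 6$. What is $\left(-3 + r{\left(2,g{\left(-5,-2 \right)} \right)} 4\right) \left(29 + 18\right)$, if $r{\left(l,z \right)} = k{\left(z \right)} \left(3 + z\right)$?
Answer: $-21197$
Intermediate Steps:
$k{\left(m \right)} = 6 + 2 m^{2}$ ($k{\left(m \right)} = \left(m^{2} + m^{2}\right) + 6 = 2 m^{2} + 6 = 6 + 2 m^{2}$)
$r{\left(l,z \right)} = \left(3 + z\right) \left(6 + 2 z^{2}\right)$ ($r{\left(l,z \right)} = \left(6 + 2 z^{2}\right) \left(3 + z\right) = \left(3 + z\right) \left(6 + 2 z^{2}\right)$)
$\left(-3 + r{\left(2,g{\left(-5,-2 \right)} \right)} 4\right) \left(29 + 18\right) = \left(-3 + 2 \left(3 - 5\right) \left(3 + \left(-5\right)^{2}\right) 4\right) \left(29 + 18\right) = \left(-3 + 2 \left(-2\right) \left(3 + 25\right) 4\right) 47 = \left(-3 + 2 \left(-2\right) 28 \cdot 4\right) 47 = \left(-3 - 448\right) 47 = \left(-451\right) 47 = -21197$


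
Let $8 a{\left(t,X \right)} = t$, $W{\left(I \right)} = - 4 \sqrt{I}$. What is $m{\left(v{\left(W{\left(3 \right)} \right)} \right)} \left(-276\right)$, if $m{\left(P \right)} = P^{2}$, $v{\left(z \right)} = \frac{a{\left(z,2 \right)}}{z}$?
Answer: $- \frac{69}{16} \approx -4.3125$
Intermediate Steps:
$a{\left(t,X \right)} = \frac{t}{8}$
$v{\left(z \right)} = \frac{1}{8}$ ($v{\left(z \right)} = \frac{\frac{1}{8} z}{z} = \frac{1}{8}$)
$m{\left(v{\left(W{\left(3 \right)} \right)} \right)} \left(-276\right) = \left(\frac{1}{8}\right)^{2} \left(-276\right) = \frac{1}{64} \left(-276\right) = - \frac{69}{16}$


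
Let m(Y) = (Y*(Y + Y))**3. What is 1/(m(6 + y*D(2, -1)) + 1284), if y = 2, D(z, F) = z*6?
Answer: 1/5832001284 ≈ 1.7147e-10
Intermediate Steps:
D(z, F) = 6*z
m(Y) = 8*Y**6 (m(Y) = (Y*(2*Y))**3 = (2*Y**2)**3 = 8*Y**6)
1/(m(6 + y*D(2, -1)) + 1284) = 1/(8*(6 + 2*(6*2))**6 + 1284) = 1/(8*(6 + 2*12)**6 + 1284) = 1/(8*(6 + 24)**6 + 1284) = 1/(8*30**6 + 1284) = 1/(8*729000000 + 1284) = 1/(5832000000 + 1284) = 1/5832001284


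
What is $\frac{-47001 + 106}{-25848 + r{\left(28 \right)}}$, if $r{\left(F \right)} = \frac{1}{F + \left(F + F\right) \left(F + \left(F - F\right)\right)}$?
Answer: $\frac{901740}{497029} \approx 1.8143$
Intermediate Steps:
$r{\left(F \right)} = \frac{1}{F + 2 F^{2}}$ ($r{\left(F \right)} = \frac{1}{F + 2 F \left(F + 0\right)} = \frac{1}{F + 2 F F} = \frac{1}{F + 2 F^{2}}$)
$\frac{-47001 + 106}{-25848 + r{\left(28 \right)}} = \frac{-47001 + 106}{-25848 + \frac{1}{28 \left(1 + 2 \cdot 28\right)}} = - \frac{46895}{-25848 + \frac{1}{28 \left(1 + 56\right)}} = - \frac{46895}{-25848 + \frac{1}{28 \cdot 57}} = - \frac{46895}{-25848 + \frac{1}{28} \cdot \frac{1}{57}} = - \frac{46895}{-25848 + \frac{1}{1596}} = - \frac{46895}{- \frac{41253407}{1596}} = \left(-46895\right) \left(- \frac{1596}{41253407}\right) = \frac{901740}{497029}$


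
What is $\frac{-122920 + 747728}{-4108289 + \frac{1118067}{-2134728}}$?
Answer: $- \frac{444598377408}{2923360226153} \approx -0.15208$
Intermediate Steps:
$\frac{-122920 + 747728}{-4108289 + \frac{1118067}{-2134728}} = \frac{624808}{-4108289 + 1118067 \left(- \frac{1}{2134728}\right)} = \frac{624808}{-4108289 - \frac{372689}{711576}} = \frac{624808}{- \frac{2923360226153}{711576}} = 624808 \left(- \frac{711576}{2923360226153}\right) = - \frac{444598377408}{2923360226153}$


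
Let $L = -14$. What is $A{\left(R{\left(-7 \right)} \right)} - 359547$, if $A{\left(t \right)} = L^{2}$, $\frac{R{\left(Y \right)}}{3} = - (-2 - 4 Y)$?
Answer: $-359351$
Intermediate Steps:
$R{\left(Y \right)} = 6 + 12 Y$ ($R{\left(Y \right)} = 3 \left(- (-2 - 4 Y)\right) = 3 \left(2 + 4 Y\right) = 6 + 12 Y$)
$A{\left(t \right)} = 196$ ($A{\left(t \right)} = \left(-14\right)^{2} = 196$)
$A{\left(R{\left(-7 \right)} \right)} - 359547 = 196 - 359547 = -359351$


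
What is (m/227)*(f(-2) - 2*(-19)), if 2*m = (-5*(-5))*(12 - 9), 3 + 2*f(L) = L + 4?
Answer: 5625/908 ≈ 6.1949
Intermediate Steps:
f(L) = 1/2 + L/2 (f(L) = -3/2 + (L + 4)/2 = -3/2 + (4 + L)/2 = -3/2 + (2 + L/2) = 1/2 + L/2)
m = 75/2 (m = ((-5*(-5))*(12 - 9))/2 = (25*3)/2 = (1/2)*75 = 75/2 ≈ 37.500)
(m/227)*(f(-2) - 2*(-19)) = ((75/2)/227)*((1/2 + (1/2)*(-2)) - 2*(-19)) = ((75/2)*(1/227))*((1/2 - 1) + 38) = 75*(-1/2 + 38)/454 = (75/454)*(75/2) = 5625/908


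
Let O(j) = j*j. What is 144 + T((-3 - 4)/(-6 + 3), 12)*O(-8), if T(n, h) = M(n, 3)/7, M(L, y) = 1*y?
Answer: 1200/7 ≈ 171.43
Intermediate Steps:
M(L, y) = y
O(j) = j**2
T(n, h) = 3/7
144 + T((-3 - 4)/(-6 + 3), 12)*O(-8) = 144 + (3/7)*(-8)**2 = 144 + (3/7)*64 = 144 + 192/7 = 1200/7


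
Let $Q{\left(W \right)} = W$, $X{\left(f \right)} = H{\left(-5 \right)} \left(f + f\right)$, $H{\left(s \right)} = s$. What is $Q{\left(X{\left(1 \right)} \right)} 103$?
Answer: $-1030$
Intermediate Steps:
$X{\left(f \right)} = - 10 f$ ($X{\left(f \right)} = - 5 \left(f + f\right) = - 5 \cdot 2 f = - 10 f$)
$Q{\left(X{\left(1 \right)} \right)} 103 = \left(-10\right) 1 \cdot 103 = \left(-10\right) 103 = -1030$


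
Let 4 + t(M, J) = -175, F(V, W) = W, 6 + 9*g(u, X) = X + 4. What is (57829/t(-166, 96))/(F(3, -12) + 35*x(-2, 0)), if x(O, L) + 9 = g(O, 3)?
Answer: 520461/520532 ≈ 0.99986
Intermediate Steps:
g(u, X) = -2/9 + X/9 (g(u, X) = -⅔ + (X + 4)/9 = -⅔ + (4 + X)/9 = -⅔ + (4/9 + X/9) = -2/9 + X/9)
x(O, L) = -80/9 (x(O, L) = -9 + (-2/9 + (⅑)*3) = -9 + (-2/9 + ⅓) = -9 + ⅑ = -80/9)
t(M, J) = -179 (t(M, J) = -4 - 175 = -179)
(57829/t(-166, 96))/(F(3, -12) + 35*x(-2, 0)) = (57829/(-179))/(-12 + 35*(-80/9)) = (57829*(-1/179))/(-12 - 2800/9) = -57829/(179*(-2908/9)) = -57829/179*(-9/2908) = 520461/520532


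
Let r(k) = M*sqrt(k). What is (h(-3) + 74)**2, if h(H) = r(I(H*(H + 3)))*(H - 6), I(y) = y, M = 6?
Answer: 5476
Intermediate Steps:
r(k) = 6*sqrt(k)
h(H) = 6*sqrt(H*(3 + H))*(-6 + H) (h(H) = (6*sqrt(H*(H + 3)))*(H - 6) = (6*sqrt(H*(3 + H)))*(-6 + H) = 6*sqrt(H*(3 + H))*(-6 + H))
(h(-3) + 74)**2 = (6*sqrt(-3*(3 - 3))*(-6 - 3) + 74)**2 = (6*sqrt(-3*0)*(-9) + 74)**2 = (6*sqrt(0)*(-9) + 74)**2 = (6*0*(-9) + 74)**2 = (0 + 74)**2 = 74**2 = 5476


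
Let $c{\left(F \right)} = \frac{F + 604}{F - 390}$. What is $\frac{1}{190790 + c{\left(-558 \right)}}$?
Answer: $\frac{474}{90434437} \approx 5.2414 \cdot 10^{-6}$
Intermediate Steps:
$c{\left(F \right)} = \frac{604 + F}{-390 + F}$
$\frac{1}{190790 + c{\left(-558 \right)}} = \frac{1}{190790 + \frac{604 - 558}{-390 - 558}} = \frac{1}{190790 + \frac{1}{-948} \cdot 46} = \frac{1}{190790 - \frac{23}{474}} = \frac{1}{\frac{90434437}{474}} = \frac{474}{90434437}$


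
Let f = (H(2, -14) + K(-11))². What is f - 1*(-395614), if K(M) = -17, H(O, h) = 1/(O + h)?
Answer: 57010441/144 ≈ 3.9591e+5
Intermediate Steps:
f = 42025/144 (f = (1/(2 - 14) - 17)² = (1/(-12) - 17)² = (-1/12 - 17)² = (-205/12)² = 42025/144 ≈ 291.84)
f - 1*(-395614) = 42025/144 - 1*(-395614) = 42025/144 + 395614 = 57010441/144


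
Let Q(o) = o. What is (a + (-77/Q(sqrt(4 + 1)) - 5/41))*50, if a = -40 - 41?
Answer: -166300/41 - 770*sqrt(5) ≈ -5777.9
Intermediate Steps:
a = -81
(a + (-77/Q(sqrt(4 + 1)) - 5/41))*50 = (-81 + (-77/sqrt(4 + 1) - 5/41))*50 = (-81 + (-77*sqrt(5)/5 - 5*1/41))*50 = (-81 + (-77*sqrt(5)/5 - 5/41))*50 = (-81 + (-5/41 - 77*sqrt(5)/5))*50 = (-3326/41 - 77*sqrt(5)/5)*50 = -166300/41 - 770*sqrt(5)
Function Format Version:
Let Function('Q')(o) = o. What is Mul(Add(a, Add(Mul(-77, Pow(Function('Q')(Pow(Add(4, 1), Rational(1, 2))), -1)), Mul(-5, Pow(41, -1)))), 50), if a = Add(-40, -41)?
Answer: Add(Rational(-166300, 41), Mul(-770, Pow(5, Rational(1, 2)))) ≈ -5777.9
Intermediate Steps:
a = -81
Mul(Add(a, Add(Mul(-77, Pow(Function('Q')(Pow(Add(4, 1), Rational(1, 2))), -1)), Mul(-5, Pow(41, -1)))), 50) = Mul(Add(-81, Add(Mul(-77, Pow(Pow(Add(4, 1), Rational(1, 2)), -1)), Mul(-5, Pow(41, -1)))), 50) = Mul(Add(-81, Add(Mul(-77, Pow(Pow(5, Rational(1, 2)), -1)), Mul(-5, Rational(1, 41)))), 50) = Mul(Add(-81, Add(Mul(-77, Mul(Rational(1, 5), Pow(5, Rational(1, 2)))), Rational(-5, 41))), 50) = Mul(Add(-81, Add(Mul(Rational(-77, 5), Pow(5, Rational(1, 2))), Rational(-5, 41))), 50) = Mul(Add(-81, Add(Rational(-5, 41), Mul(Rational(-77, 5), Pow(5, Rational(1, 2))))), 50) = Mul(Add(Rational(-3326, 41), Mul(Rational(-77, 5), Pow(5, Rational(1, 2)))), 50) = Add(Rational(-166300, 41), Mul(-770, Pow(5, Rational(1, 2))))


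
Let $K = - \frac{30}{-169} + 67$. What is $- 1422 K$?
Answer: $- \frac{16143966}{169} \approx -95526.0$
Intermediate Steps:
$K = \frac{11353}{169}$ ($K = \left(-30\right) \left(- \frac{1}{169}\right) + 67 = \frac{30}{169} + 67 = \frac{11353}{169} \approx 67.177$)
$- 1422 K = \left(-1422\right) \frac{11353}{169} = - \frac{16143966}{169}$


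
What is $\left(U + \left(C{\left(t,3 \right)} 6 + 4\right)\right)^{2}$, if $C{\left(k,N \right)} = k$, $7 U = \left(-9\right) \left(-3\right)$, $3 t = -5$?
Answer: $\frac{225}{49} \approx 4.5918$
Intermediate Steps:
$t = - \frac{5}{3}$ ($t = \frac{1}{3} \left(-5\right) = - \frac{5}{3} \approx -1.6667$)
$U = \frac{27}{7}$ ($U = \frac{\left(-9\right) \left(-3\right)}{7} = \frac{1}{7} \cdot 27 = \frac{27}{7} \approx 3.8571$)
$\left(U + \left(C{\left(t,3 \right)} 6 + 4\right)\right)^{2} = \left(\frac{27}{7} + \left(\left(- \frac{5}{3}\right) 6 + 4\right)\right)^{2} = \left(\frac{27}{7} + \left(-10 + 4\right)\right)^{2} = \left(\frac{27}{7} - 6\right)^{2} = \left(- \frac{15}{7}\right)^{2} = \frac{225}{49}$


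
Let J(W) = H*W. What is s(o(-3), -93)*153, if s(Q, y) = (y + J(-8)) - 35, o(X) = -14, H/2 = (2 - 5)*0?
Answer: -19584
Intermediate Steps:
H = 0 (H = 2*((2 - 5)*0) = 2*(-3*0) = 2*0 = 0)
J(W) = 0 (J(W) = 0*W = 0)
s(Q, y) = -35 + y (s(Q, y) = (y + 0) - 35 = y - 35 = -35 + y)
s(o(-3), -93)*153 = (-35 - 93)*153 = -128*153 = -19584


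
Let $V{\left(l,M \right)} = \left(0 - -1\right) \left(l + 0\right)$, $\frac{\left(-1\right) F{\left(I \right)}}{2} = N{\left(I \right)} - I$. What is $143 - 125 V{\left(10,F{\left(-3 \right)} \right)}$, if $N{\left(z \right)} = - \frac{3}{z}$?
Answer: $-1107$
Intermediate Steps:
$F{\left(I \right)} = 2 I + \frac{6}{I}$ ($F{\left(I \right)} = - 2 \left(- \frac{3}{I} - I\right) = - 2 \left(- I - \frac{3}{I}\right) = 2 I + \frac{6}{I}$)
$V{\left(l,M \right)} = l$ ($V{\left(l,M \right)} = \left(0 + 1\right) l = 1 l = l$)
$143 - 125 V{\left(10,F{\left(-3 \right)} \right)} = 143 - 1250 = -1107$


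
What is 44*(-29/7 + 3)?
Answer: -352/7 ≈ -50.286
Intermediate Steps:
44*(-29/7 + 3) = 44*(-8/7) = -352/7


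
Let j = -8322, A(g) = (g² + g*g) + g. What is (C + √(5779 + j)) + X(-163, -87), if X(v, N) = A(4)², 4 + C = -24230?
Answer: -22938 + I*√2543 ≈ -22938.0 + 50.428*I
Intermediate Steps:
C = -24234 (C = -4 - 24230 = -24234)
A(g) = g + 2*g² (A(g) = (g² + g²) + g = 2*g² + g = g + 2*g²)
X(v, N) = 1296 (X(v, N) = (4*(1 + 2*4))² = (4*(1 + 8))² = (4*9)² = 36² = 1296)
(C + √(5779 + j)) + X(-163, -87) = (-24234 + √(5779 - 8322)) + 1296 = (-24234 + √(-2543)) + 1296 = (-24234 + I*√2543) + 1296 = -22938 + I*√2543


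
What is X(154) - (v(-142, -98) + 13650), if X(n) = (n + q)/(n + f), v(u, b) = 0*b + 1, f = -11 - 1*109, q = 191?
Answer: -463789/34 ≈ -13641.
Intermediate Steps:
f = -120 (f = -11 - 109 = -120)
v(u, b) = 1 (v(u, b) = 0 + 1 = 1)
X(n) = (191 + n)/(-120 + n) (X(n) = (n + 191)/(n - 120) = (191 + n)/(-120 + n))
X(154) - (v(-142, -98) + 13650) = (191 + 154)/(-120 + 154) - (1 + 13650) = 345/34 - 1*13651 = (1/34)*345 - 13651 = 345/34 - 13651 = -463789/34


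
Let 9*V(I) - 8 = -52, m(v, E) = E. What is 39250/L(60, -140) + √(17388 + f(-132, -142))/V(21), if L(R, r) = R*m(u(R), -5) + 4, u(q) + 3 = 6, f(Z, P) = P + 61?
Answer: -19625/148 - 27*√1923/44 ≈ -159.51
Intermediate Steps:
f(Z, P) = 61 + P
u(q) = 3 (u(q) = -3 + 6 = 3)
V(I) = -44/9 (V(I) = 8/9 + (⅑)*(-52) = 8/9 - 52/9 = -44/9)
L(R, r) = 4 - 5*R (L(R, r) = R*(-5) + 4 = -5*R + 4 = 4 - 5*R)
39250/L(60, -140) + √(17388 + f(-132, -142))/V(21) = 39250/(4 - 5*60) + √(17388 + (61 - 142))/(-44/9) = 39250/(4 - 300) + √(17388 - 81)*(-9/44) = 39250/(-296) + √17307*(-9/44) = 39250*(-1/296) + (3*√1923)*(-9/44) = -19625/148 - 27*√1923/44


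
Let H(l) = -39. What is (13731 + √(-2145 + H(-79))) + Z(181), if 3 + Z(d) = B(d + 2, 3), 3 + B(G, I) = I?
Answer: 13728 + 2*I*√546 ≈ 13728.0 + 46.733*I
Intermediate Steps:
B(G, I) = -3 + I
Z(d) = -3 (Z(d) = -3 + (-3 + 3) = -3 + 0 = -3)
(13731 + √(-2145 + H(-79))) + Z(181) = (13731 + √(-2145 - 39)) - 3 = (13731 + √(-2184)) - 3 = (13731 + 2*I*√546) - 3 = 13728 + 2*I*√546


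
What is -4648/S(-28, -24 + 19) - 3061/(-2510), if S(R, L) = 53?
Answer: -11504247/133030 ≈ -86.479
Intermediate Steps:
-4648/S(-28, -24 + 19) - 3061/(-2510) = -4648/53 - 3061/(-2510) = -4648*1/53 - 3061*(-1/2510) = -4648/53 + 3061/2510 = -11504247/133030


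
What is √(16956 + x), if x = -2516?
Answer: 38*√10 ≈ 120.17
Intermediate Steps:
√(16956 + x) = √(16956 - 2516) = √14440 = 38*√10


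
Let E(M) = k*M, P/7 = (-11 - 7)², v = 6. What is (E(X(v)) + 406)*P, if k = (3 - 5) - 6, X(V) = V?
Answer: 811944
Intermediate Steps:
k = -8 (k = -2 - 6 = -8)
P = 2268 (P = 7*(-11 - 7)² = 7*(-18)² = 7*324 = 2268)
E(M) = -8*M
(E(X(v)) + 406)*P = (-8*6 + 406)*2268 = (-48 + 406)*2268 = 358*2268 = 811944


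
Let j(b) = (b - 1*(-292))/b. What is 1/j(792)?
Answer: 198/271 ≈ 0.73063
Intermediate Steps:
j(b) = (292 + b)/b (j(b) = (b + 292)/b = (292 + b)/b)
1/j(792) = 1/((292 + 792)/792) = 1/((1/792)*1084) = 1/(271/198) = 198/271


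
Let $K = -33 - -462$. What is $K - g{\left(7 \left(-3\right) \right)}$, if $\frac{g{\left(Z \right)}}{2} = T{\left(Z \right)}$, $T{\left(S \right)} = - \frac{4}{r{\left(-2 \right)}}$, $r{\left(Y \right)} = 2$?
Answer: $433$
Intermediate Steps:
$T{\left(S \right)} = -2$ ($T{\left(S \right)} = - \frac{4}{2} = \left(-4\right) \frac{1}{2} = -2$)
$g{\left(Z \right)} = -4$ ($g{\left(Z \right)} = 2 \left(-2\right) = -4$)
$K = 429$ ($K = -33 + 462 = 429$)
$K - g{\left(7 \left(-3\right) \right)} = 429 - -4 = 429 + 4 = 433$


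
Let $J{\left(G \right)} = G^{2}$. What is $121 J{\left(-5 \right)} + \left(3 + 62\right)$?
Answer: $3090$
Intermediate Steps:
$121 J{\left(-5 \right)} + \left(3 + 62\right) = 121 \left(-5\right)^{2} + \left(3 + 62\right) = 121 \cdot 25 + 65 = 3025 + 65 = 3090$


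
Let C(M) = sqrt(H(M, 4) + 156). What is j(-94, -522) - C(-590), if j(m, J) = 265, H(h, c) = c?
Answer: 265 - 4*sqrt(10) ≈ 252.35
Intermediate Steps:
C(M) = 4*sqrt(10) (C(M) = sqrt(4 + 156) = sqrt(160) = 4*sqrt(10))
j(-94, -522) - C(-590) = 265 - 4*sqrt(10)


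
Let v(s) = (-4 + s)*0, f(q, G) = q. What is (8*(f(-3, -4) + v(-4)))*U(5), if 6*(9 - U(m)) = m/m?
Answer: -212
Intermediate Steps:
v(s) = 0
U(m) = 53/6 (U(m) = 9 - m/(6*m) = 9 - 1/6*1 = 9 - 1/6 = 53/6)
(8*(f(-3, -4) + v(-4)))*U(5) = (8*(-3 + 0))*(53/6) = (8*(-3))*(53/6) = -24*53/6 = -212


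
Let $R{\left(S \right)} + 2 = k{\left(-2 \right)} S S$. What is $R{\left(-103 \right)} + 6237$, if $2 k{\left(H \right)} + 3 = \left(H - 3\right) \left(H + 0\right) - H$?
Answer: $\frac{107951}{2} \approx 53976.0$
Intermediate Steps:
$k{\left(H \right)} = - \frac{3}{2} - \frac{H}{2} + \frac{H \left(-3 + H\right)}{2}$ ($k{\left(H \right)} = - \frac{3}{2} + \frac{\left(H - 3\right) \left(H + 0\right) - H}{2} = - \frac{3}{2} + \frac{\left(-3 + H\right) H - H}{2} = - \frac{3}{2} + \frac{H \left(-3 + H\right) - H}{2} = - \frac{3}{2} + \frac{- H + H \left(-3 + H\right)}{2} = - \frac{3}{2} + \left(- \frac{H}{2} + \frac{H \left(-3 + H\right)}{2}\right) = - \frac{3}{2} - \frac{H}{2} + \frac{H \left(-3 + H\right)}{2}$)
$R{\left(S \right)} = -2 + \frac{9 S^{2}}{2}$ ($R{\left(S \right)} = -2 + \left(- \frac{3}{2} + \frac{\left(-2\right)^{2}}{2} - -4\right) S S = -2 + \left(- \frac{3}{2} + \frac{1}{2} \cdot 4 + 4\right) S S = -2 + \left(- \frac{3}{2} + 2 + 4\right) S S = -2 + \frac{9 S}{2} S = -2 + \frac{9 S^{2}}{2}$)
$R{\left(-103 \right)} + 6237 = \left(-2 + \frac{9 \left(-103\right)^{2}}{2}\right) + 6237 = \left(-2 + \frac{9}{2} \cdot 10609\right) + 6237 = \left(-2 + \frac{95481}{2}\right) + 6237 = \frac{95477}{2} + 6237 = \frac{107951}{2}$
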